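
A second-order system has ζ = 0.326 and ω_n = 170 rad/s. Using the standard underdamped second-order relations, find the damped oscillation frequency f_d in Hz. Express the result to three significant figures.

ω_d = ω_n√(1−ζ²) = 170·√0.894 = 161 rad/s.
f_d = ω_d/(2π) = 25.6 Hz.

f_d ≈ 25.6 Hz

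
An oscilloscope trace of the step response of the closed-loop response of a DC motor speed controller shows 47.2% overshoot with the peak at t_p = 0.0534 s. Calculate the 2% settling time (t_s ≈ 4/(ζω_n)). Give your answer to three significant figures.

From the overshoot, ζ = −ln(OS)/√(π²+ln²(OS)) = 0.232.
From t_p = π/ω_d, ω_d = π/0.0534 = 58.8 rad/s, so ω_n = ω_d/√(1−ζ²) = 60.5 rad/s.
t_s ≈ 4/(ζω_n) = 4/(0.232·60.5) = 0.285 s.

t_s ≈ 0.285 s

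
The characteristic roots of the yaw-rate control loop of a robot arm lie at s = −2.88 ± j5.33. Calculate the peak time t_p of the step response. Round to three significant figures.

t_p = π/ω_d with ω_d = 5.33 (the imaginary part), so t_p = 0.589 s.

t_p ≈ 0.589 s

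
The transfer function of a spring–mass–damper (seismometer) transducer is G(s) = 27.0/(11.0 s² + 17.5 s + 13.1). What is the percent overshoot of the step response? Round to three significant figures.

%OS ≈ 3.53%

Dividing through by 11.0: denominator becomes s² + 1.591 s + 1.191.
So ω_n = √1.191 = 1.09 rad/s and ζ = 1.591/(2·1.09) = 0.729.
%OS = 100 e^{−πζ/√(1−ζ²)} with ζ = 0.729 gives 3.53%.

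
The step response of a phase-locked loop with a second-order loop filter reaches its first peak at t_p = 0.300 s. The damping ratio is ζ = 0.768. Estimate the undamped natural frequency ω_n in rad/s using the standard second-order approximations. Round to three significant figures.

Peak time t_p = π/ω_d, so ω_d = π/t_p = π/0.300 = 10.5 rad/s.
ω_n = ω_d/√(1−ζ²) = 10.5/√0.410 = 16.4 rad/s.

ω_n ≈ 16.4 rad/s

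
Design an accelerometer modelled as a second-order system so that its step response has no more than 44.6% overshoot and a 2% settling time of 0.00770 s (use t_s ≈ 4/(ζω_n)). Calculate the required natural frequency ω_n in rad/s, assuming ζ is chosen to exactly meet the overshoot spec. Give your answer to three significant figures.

From %OS = 100·exp(−πζ/√(1−ζ²)), invert to get ζ = −ln(OS)/√(π² + ln²(OS)) with OS = 0.446.
−ln 0.446 = 0.8074, so ζ = 0.8074/√(π² + 0.6520) = 0.249.
From t_s ≈ 4/(ζω_n): ω_n = 4/(ζ·t_s) = 4/(0.249·0.00770) = 2090 rad/s.

ω_n ≈ 2090 rad/s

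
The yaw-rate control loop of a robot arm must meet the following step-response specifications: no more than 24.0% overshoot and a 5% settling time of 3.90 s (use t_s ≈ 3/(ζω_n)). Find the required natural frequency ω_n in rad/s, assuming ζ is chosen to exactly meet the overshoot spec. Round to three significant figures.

ω_n ≈ 1.86 rad/s

From %OS = 100·exp(−πζ/√(1−ζ²)), invert to get ζ = −ln(OS)/√(π² + ln²(OS)) with OS = 0.240.
−ln 0.240 = 1.427, so ζ = 1.427/√(π² + 2.037) = 0.414.
From t_s ≈ 3/(ζω_n): ω_n = 3/(ζ·t_s) = 3/(0.414·3.90) = 1.86 rad/s.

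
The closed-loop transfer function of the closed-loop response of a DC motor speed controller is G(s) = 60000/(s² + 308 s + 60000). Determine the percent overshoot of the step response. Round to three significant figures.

%OS ≈ 7.89%

Comparing the denominator to s² + 2ζω_n s + ω_n²: ω_n = √60000 = 245 rad/s, and 2ζω_n = 308 so ζ = 308/(2·245) = 0.629.
Overshoot: exp(−π·0.629/√(1−0.629²)) = 0.0789, i.e. 7.89%.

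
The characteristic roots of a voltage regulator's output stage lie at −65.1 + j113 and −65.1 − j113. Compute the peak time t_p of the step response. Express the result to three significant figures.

t_p ≈ 0.0278 s

t_p = π/ω_d with ω_d = 113 (the imaginary part), so t_p = 0.0278 s.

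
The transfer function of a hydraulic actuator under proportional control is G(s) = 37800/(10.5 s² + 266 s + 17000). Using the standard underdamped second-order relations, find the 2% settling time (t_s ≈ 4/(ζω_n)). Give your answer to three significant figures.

t_s ≈ 0.316 s

Dividing through by 10.5: denominator becomes s² + 25.33 s + 1619.
So ω_n = √1619 = 40.2 rad/s and ζ = 25.33/(2·40.2) = 0.315.
t_s ≈ 4/(ζω_n) = 0.316 s.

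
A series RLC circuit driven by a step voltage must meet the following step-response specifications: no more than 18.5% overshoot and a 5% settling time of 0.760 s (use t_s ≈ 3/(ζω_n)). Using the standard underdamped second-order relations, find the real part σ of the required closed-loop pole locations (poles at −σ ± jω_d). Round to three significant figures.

The settling-time spec alone fixes σ = ζω_n = 3/t_s = 3/0.760 = 3.95.
(Overshoot then fixes ζ = 0.473 and hence ω_d = σ·√(1−ζ²)/ζ = 7.35 rad/s.)

σ ≈ 3.95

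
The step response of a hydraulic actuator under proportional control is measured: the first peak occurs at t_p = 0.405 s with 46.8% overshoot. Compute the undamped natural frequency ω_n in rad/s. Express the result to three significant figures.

ω_n ≈ 7.98 rad/s

From the overshoot, ζ = −ln(OS)/√(π²+ln²(OS)) = 0.235.
From t_p = π/ω_d, ω_d = π/0.405 = 7.76 rad/s, so ω_n = ω_d/√(1−ζ²) = 7.98 rad/s.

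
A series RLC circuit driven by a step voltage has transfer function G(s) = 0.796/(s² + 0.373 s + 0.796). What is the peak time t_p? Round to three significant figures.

t_p ≈ 3.60 s

Matching coefficients with s² + 2ζω_n s + ω_n² gives ω_n² = 0.796 ⇒ ω_n = 0.892 rad/s, and ζ = 0.373/(2ω_n) = 0.209.
The damped frequency ω_d = ω_n√(1−ζ²) = 0.872 rad/s. Then t_p = π/ω_d = 3.60 s.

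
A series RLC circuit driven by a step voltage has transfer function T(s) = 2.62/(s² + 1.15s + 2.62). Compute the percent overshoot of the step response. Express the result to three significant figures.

Comparing the denominator to s² + 2ζω_n s + ω_n²: ω_n = √2.62 = 1.62 rad/s, and 2ζω_n = 1.15 so ζ = 1.15/(2·1.62) = 0.355.
%OS = 100·exp(−πζ/√(1−ζ²)) = 30.3%.

%OS ≈ 30.3%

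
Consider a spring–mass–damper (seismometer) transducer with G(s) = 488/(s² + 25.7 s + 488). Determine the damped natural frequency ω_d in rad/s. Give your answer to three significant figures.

ω_d ≈ 18.0 rad/s

Matching coefficients with s² + 2ζω_n s + ω_n² gives ω_n² = 488 ⇒ ω_n = 22.1 rad/s, and ζ = 25.7/(2ω_n) = 0.582.
ω_d = 22.1·√(1 − 0.582²) = 18.0 rad/s.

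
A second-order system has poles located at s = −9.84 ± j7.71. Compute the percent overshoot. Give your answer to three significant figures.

%OS ≈ 1.81%

With σ = 9.84, ω_d = 7.71: ω_n = √(σ²+ω_d²) = 12.5 rad/s, ζ = σ/ω_n = 0.787.
%OS = 100·exp(−πζ/√(1−ζ²)) = 1.81%.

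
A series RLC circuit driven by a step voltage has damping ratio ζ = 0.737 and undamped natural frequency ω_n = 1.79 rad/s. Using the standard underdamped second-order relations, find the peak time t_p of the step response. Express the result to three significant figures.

t_p ≈ 2.60 s

The damped frequency is ω_d = ω_n√(1−ζ²) = 1.79·√(1−0.543) = 1.21 rad/s.
Peak time t_p = π/ω_d = π/1.21 = 2.60 s.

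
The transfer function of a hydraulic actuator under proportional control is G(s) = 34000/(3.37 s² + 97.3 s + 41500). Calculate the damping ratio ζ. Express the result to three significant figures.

ζ ≈ 0.130

Dividing through by 3.37: denominator becomes s² + 28.87 s + 12310.
So ω_n = √12310 = 111 rad/s and ζ = 28.87/(2·111) = 0.130.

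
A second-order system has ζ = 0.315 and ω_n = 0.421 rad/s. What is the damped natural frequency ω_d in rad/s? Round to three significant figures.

ω_d = ω_n√(1−ζ²) = 0.421·√0.901 = 0.400 rad/s.

ω_d ≈ 0.400 rad/s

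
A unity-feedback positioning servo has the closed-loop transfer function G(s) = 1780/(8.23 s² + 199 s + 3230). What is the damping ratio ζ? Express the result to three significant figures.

ζ ≈ 0.610

Dividing through by 8.23: denominator becomes s² + 24.18 s + 392.5.
So ω_n = √392.5 = 19.8 rad/s and ζ = 24.18/(2·19.8) = 0.610.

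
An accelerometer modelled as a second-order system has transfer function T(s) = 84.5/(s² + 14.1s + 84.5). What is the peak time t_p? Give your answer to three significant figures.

ω_n = √84.5 = 9.19 rad/s; ζ = 14.1/(2·9.19) = 0.767.
ω_d = ω_n√(1−ζ²) = 5.90 rad/s. Then t_p = π/ω_d = 0.533 s.

t_p ≈ 0.533 s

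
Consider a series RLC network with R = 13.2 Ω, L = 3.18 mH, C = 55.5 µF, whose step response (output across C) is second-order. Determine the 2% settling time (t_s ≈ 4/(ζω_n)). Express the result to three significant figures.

For a series RLC circuit (capacitor voltage as output), ω_n = 1/√(LC) = 1/√(3.18 mH · 55.5 µF) = 2380 rad/s.
ζ = (R/2)·√(C/L) = (13.2/2)·√(55.5 µF/3.18 mH) = 0.872.
t_s ≈ 4/(ζω_n) = 0.00193 s.

t_s ≈ 0.00193 s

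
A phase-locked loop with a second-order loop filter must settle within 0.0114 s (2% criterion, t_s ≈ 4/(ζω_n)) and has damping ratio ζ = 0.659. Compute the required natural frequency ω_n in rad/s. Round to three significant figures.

Rearranging t_s ≈ 4/(ζω_n) gives ω_n = 4/(ζ·t_s) = 4/(0.659 × 0.0114) = 532 rad/s.

ω_n ≈ 532 rad/s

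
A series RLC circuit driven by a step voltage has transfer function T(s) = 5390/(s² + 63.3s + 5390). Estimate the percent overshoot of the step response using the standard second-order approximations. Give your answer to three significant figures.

Comparing the denominator to s² + 2ζω_n s + ω_n²: ω_n = √5390 = 73.4 rad/s, and 2ζω_n = 63.3 so ζ = 63.3/(2·73.4) = 0.431.
%OS = 100 e^{−πζ/√(1−ζ²)} with ζ = 0.431 gives 22.3%.

%OS ≈ 22.3%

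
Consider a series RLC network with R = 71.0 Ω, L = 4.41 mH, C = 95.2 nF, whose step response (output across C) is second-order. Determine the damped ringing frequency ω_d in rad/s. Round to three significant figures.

For a series RLC circuit (capacitor voltage as output), ω_n = 1/√(LC) = 1/√(4.41 mH · 95.2 nF) = 48800 rad/s.
ζ = (R/2)·√(C/L) = (71.0/2)·√(95.2 nF/4.41 mH) = 0.165.
ω_d = ω_n√(1−ζ²) = 48100 rad/s.

ω_d ≈ 48100 rad/s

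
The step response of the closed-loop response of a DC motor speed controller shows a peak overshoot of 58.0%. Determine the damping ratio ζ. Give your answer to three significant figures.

ζ ≈ 0.171

From %OS = 100·exp(−πζ/√(1−ζ²)), invert to get ζ = −ln(OS)/√(π² + ln²(OS)) with OS = 0.580.
−ln 0.580 = 0.5447, so ζ = 0.5447/√(π² + 0.2967) = 0.171.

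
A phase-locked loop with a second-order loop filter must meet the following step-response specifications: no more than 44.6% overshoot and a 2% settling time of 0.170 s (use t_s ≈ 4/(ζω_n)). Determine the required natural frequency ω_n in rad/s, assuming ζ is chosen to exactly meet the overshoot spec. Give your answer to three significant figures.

ζ = −ln(OS)/√(π² + (ln OS)²). With OS = 0.446, ln OS = −0.8074 and ζ = 0.8074/3.244 = 0.249.
From t_s ≈ 4/(ζω_n): ω_n = 4/(ζ·t_s) = 4/(0.249·0.170) = 94.5 rad/s.

ω_n ≈ 94.5 rad/s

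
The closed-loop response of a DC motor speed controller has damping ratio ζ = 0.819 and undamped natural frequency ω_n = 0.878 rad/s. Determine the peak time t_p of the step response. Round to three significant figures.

The damped frequency is ω_d = ω_n√(1−ζ²) = 0.878·√(1−0.671) = 0.504 rad/s.
Peak time t_p = π/ω_d = π/0.504 = 6.24 s.

t_p ≈ 6.24 s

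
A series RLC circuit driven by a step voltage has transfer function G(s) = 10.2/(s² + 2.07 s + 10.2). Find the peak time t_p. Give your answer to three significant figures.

ω_n = √10.2 = 3.19 rad/s; ζ = 2.07/(2·3.19) = 0.324.
ω_d = ω_n√(1−ζ²) = 3.02 rad/s. Then t_p = π/ω_d = 1.04 s.

t_p ≈ 1.04 s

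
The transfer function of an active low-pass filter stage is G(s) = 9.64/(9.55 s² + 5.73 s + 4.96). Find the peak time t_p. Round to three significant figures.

t_p ≈ 4.79 s

Dividing through by 9.55: denominator becomes s² + 0.6000 s + 0.5194.
So ω_n = √0.5194 = 0.721 rad/s and ζ = 0.6000/(2·0.721) = 0.416.
ω_d = 0.721·√(1 − 0.416²) = 0.655 rad/s. t_p = π/ω_d = 4.79 s.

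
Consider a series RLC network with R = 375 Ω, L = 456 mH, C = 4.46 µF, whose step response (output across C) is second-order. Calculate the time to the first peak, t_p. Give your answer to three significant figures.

t_p ≈ 0.00553 s

For a series RLC circuit (capacitor voltage as output), ω_n = 1/√(LC) = 1/√(456 mH · 4.46 µF) = 701 rad/s.
ζ = (R/2)·√(C/L) = (375/2)·√(4.46 µF/456 mH) = 0.586.
The damped frequency ω_d = ω_n√(1−ζ²) = 568 rad/s. t_p = π/ω_d = 0.00553 s.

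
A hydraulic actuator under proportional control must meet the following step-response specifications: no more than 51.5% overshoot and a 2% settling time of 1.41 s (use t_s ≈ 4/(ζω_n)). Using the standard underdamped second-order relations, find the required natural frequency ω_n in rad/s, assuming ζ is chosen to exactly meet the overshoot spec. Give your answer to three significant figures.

ω_n ≈ 13.7 rad/s

From %OS = 100·exp(−πζ/√(1−ζ²)), invert to get ζ = −ln(OS)/√(π² + ln²(OS)) with OS = 0.515.
−ln 0.515 = 0.6636, so ζ = 0.6636/√(π² + 0.4403) = 0.207.
Then ω_n = 4/(ζ t_s) = 4/(0.207 × 1.41) = 13.7 rad/s.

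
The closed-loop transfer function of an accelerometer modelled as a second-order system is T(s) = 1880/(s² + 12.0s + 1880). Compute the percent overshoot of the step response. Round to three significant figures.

Comparing the denominator to s² + 2ζω_n s + ω_n²: ω_n = √1880 = 43.4 rad/s, and 2ζω_n = 12.0 so ζ = 12.0/(2·43.4) = 0.138.
Overshoot: exp(−π·0.138/√(1−0.138²)) = 0.645, i.e. 64.5%.

%OS ≈ 64.5%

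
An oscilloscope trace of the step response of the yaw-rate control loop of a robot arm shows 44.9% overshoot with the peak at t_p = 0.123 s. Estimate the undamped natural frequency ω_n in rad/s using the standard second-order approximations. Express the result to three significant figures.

ω_n ≈ 26.4 rad/s

From the overshoot, ζ = −ln(OS)/√(π²+ln²(OS)) = 0.247.
t_p = π/ω_d ⇒ ω_d = 25.5 rad/s; then ω_n = ω_d/√(1−ζ²) = 26.4 rad/s.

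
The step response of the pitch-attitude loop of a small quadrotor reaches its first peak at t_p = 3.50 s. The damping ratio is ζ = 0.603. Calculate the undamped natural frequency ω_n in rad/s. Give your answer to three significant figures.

Peak time t_p = π/ω_d, so ω_d = π/t_p = π/3.50 = 0.898 rad/s.
ω_n = ω_d/√(1−ζ²) = 0.898/√0.636 = 1.13 rad/s.

ω_n ≈ 1.13 rad/s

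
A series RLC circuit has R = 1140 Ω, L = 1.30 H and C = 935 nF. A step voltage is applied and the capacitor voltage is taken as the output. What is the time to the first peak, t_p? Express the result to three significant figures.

For a series RLC circuit (capacitor voltage as output), ω_n = 1/√(LC) = 1/√(1.30 H · 935 nF) = 907 rad/s.
ζ = (R/2)·√(C/L) = (1140/2)·√(935 nF/1.30 H) = 0.483.
ω_d = ω_n√(1−ζ²) = 794 rad/s. t_p = π/ω_d = 0.00396 s.

t_p ≈ 0.00396 s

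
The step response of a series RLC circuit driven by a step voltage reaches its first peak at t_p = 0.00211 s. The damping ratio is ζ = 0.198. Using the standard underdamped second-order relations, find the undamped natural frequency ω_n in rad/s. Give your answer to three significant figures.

ω_n ≈ 1520 rad/s

Peak time t_p = π/ω_d, so ω_d = π/t_p = π/0.00211 = 1490 rad/s.
ω_n = ω_d/√(1−ζ²) = 1490/√0.961 = 1520 rad/s.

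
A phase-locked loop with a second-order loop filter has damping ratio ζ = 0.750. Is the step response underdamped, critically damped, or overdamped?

Since ζ = 0.750 < 1, the system is underdamped.

underdamped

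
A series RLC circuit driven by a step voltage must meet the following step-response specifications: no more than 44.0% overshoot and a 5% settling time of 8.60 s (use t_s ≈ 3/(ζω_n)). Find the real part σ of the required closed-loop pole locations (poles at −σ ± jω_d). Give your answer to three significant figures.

The settling-time spec alone fixes σ = ζω_n = 3/t_s = 3/8.60 = 0.349.
(Overshoot then fixes ζ = 0.253 and hence ω_d = σ·√(1−ζ²)/ζ = 1.33 rad/s.)

σ ≈ 0.349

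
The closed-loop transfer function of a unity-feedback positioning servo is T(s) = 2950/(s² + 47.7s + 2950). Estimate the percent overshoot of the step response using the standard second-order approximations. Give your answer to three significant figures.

%OS ≈ 21.5%

ω_n = √2950 = 54.3 rad/s; ζ = 47.7/(2·54.3) = 0.439.
Overshoot: exp(−π·0.439/√(1−0.439²)) = 0.215, i.e. 21.5%.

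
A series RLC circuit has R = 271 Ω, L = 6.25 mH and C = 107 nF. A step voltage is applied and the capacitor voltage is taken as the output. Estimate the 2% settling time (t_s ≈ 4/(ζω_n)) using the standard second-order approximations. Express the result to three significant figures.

t_s ≈ 0.000185 s

For a series RLC circuit (capacitor voltage as output), ω_n = 1/√(LC) = 1/√(6.25 mH · 107 nF) = 38700 rad/s.
ζ = (R/2)·√(C/L) = (271/2)·√(107 nF/6.25 mH) = 0.561.
t_s ≈ 4/(ζω_n) = 0.000185 s.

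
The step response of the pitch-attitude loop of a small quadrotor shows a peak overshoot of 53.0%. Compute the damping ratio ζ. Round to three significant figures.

From %OS = 100·exp(−πζ/√(1−ζ²)), invert to get ζ = −ln(OS)/√(π² + ln²(OS)) with OS = 0.530.
−ln 0.530 = 0.6349, so ζ = 0.6349/√(π² + 0.4031) = 0.198.

ζ ≈ 0.198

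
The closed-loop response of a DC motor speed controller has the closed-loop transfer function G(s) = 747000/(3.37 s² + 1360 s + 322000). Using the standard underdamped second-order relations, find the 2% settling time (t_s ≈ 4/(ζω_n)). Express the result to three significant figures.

t_s ≈ 0.0198 s

Dividing through by 3.37: denominator becomes s² + 403.6 s + 95550.
So ω_n = √95550 = 309 rad/s and ζ = 403.6/(2·309) = 0.653.
t_s ≈ 4/(ζω_n) = 0.0198 s.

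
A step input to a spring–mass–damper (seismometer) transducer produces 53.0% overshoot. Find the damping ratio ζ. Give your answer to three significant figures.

ζ = −ln(OS)/√(π² + (ln OS)²). With OS = 0.530, ln OS = −0.6349 and ζ = 0.6349/3.205 = 0.198.

ζ ≈ 0.198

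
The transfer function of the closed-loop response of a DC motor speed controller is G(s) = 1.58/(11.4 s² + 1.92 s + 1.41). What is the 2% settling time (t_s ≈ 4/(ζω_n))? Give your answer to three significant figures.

t_s ≈ 47.5 s

Dividing through by 11.4: denominator becomes s² + 0.1684 s + 0.1237.
So ω_n = √0.1237 = 0.352 rad/s and ζ = 0.1684/(2·0.352) = 0.239.
t_s ≈ 4/(ζω_n) = 47.5 s.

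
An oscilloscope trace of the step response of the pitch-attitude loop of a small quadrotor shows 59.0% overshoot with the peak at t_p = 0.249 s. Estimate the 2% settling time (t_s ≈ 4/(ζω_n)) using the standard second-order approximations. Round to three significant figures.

ζ from %OS: ζ = |ln 0.590|/√(π²+ln²0.590) = 0.166.
t_p = π/ω_d ⇒ ω_d = 12.6 rad/s; then ω_n = ω_d/√(1−ζ²) = 12.8 rad/s.
t_s ≈ 4/(ζω_n) = 4/(0.166·12.8) = 1.89 s.

t_s ≈ 1.89 s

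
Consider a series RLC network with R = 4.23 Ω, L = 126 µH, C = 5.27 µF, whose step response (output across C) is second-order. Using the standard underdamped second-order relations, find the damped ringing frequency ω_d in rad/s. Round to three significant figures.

ω_d ≈ 35000 rad/s

For a series RLC circuit (capacitor voltage as output), ω_n = 1/√(LC) = 1/√(126 µH · 5.27 µF) = 38800 rad/s.
ζ = (R/2)·√(C/L) = (4.23/2)·√(5.27 µF/126 µH) = 0.433.
ω_d = ω_n√(1−ζ²) = 35000 rad/s.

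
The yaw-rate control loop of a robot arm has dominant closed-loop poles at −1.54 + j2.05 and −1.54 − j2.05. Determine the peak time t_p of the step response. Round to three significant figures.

t_p ≈ 1.53 s

t_p = π/ω_d with ω_d = 2.05 (the imaginary part), so t_p = 1.53 s.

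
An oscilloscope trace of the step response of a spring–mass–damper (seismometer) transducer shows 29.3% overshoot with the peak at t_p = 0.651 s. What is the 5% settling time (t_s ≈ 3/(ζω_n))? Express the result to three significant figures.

From the overshoot, ζ = −ln(OS)/√(π²+ln²(OS)) = 0.364.
t_p = π/ω_d ⇒ ω_d = 4.83 rad/s; then ω_n = ω_d/√(1−ζ²) = 5.18 rad/s.
t_s ≈ 3/(ζω_n) = 3/(0.364·5.18) = 1.59 s.

t_s ≈ 1.59 s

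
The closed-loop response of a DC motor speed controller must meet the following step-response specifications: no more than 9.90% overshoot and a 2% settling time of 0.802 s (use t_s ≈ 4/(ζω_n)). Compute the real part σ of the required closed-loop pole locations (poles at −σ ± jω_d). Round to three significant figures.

The settling-time spec alone fixes σ = ζω_n = 4/t_s = 4/0.802 = 4.99.
(Overshoot then fixes ζ = 0.593 and hence ω_d = σ·√(1−ζ²)/ζ = 6.78 rad/s.)

σ ≈ 4.99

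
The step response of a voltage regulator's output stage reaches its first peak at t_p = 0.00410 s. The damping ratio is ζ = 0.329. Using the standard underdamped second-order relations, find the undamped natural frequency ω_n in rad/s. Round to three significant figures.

ω_n ≈ 811 rad/s

Peak time t_p = π/ω_d, so ω_d = π/t_p = π/0.00410 = 766 rad/s.
ω_n = ω_d/√(1−ζ²) = 766/√0.892 = 811 rad/s.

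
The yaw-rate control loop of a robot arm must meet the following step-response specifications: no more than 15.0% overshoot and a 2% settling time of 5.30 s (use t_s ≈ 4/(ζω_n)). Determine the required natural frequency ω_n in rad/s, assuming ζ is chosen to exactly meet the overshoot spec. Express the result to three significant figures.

ω_n ≈ 1.46 rad/s

Inverting the overshoot relation: ζ = |ln 0.150|/√(π² + ln²0.150) = 0.517.
From t_s ≈ 4/(ζω_n): ω_n = 4/(ζ·t_s) = 4/(0.517·5.30) = 1.46 rad/s.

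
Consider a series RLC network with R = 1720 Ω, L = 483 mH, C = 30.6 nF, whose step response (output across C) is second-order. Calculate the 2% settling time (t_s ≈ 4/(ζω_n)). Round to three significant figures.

For a series RLC circuit (capacitor voltage as output), ω_n = 1/√(LC) = 1/√(483 mH · 30.6 nF) = 8230 rad/s.
ζ = (R/2)·√(C/L) = (1720/2)·√(30.6 nF/483 mH) = 0.216.
t_s ≈ 4/(ζω_n) = 0.00225 s.

t_s ≈ 0.00225 s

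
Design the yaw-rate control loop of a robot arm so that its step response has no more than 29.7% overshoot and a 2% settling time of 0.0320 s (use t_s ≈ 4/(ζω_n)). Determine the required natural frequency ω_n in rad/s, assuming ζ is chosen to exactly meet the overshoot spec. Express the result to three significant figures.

ω_n ≈ 347 rad/s

ζ = −ln(OS)/√(π² + (ln OS)²). With OS = 0.297, ln OS = −1.214 and ζ = 1.214/3.368 = 0.360.
Then ω_n = 4/(ζ t_s) = 4/(0.360 × 0.0320) = 347 rad/s.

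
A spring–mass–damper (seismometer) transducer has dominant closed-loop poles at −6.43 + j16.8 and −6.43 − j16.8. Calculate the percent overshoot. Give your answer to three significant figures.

%OS ≈ 30.0%

|pole| = ω_n = √(6.43² + 16.8²) = 18.0 rad/s; ζ = cos θ = σ/ω_n = 0.357.
Overshoot: exp(−π·0.357/√(1−0.357²)) = 0.300, i.e. 30.0%.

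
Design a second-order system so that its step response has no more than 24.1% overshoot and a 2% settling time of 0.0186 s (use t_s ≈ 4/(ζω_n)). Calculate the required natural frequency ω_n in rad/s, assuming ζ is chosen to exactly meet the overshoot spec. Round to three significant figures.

ω_n ≈ 521 rad/s

ζ = −ln(OS)/√(π² + (ln OS)²). With OS = 0.241, ln OS = −1.423 and ζ = 1.423/3.449 = 0.413.
Then ω_n = 4/(ζ t_s) = 4/(0.413 × 0.0186) = 521 rad/s.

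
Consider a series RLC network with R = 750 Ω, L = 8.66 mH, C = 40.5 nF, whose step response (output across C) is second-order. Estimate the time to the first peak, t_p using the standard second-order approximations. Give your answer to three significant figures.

For a series RLC circuit (capacitor voltage as output), ω_n = 1/√(LC) = 1/√(8.66 mH · 40.5 nF) = 53400 rad/s.
ζ = (R/2)·√(C/L) = (750/2)·√(40.5 nF/8.66 mH) = 0.811.
ω_d = 53400·√(1 − 0.811²) = 31200 rad/s. t_p = π/ω_d = 0.000101 s.

t_p ≈ 0.000101 s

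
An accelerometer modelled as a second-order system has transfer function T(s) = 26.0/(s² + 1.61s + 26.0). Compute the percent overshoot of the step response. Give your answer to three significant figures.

ω_n = √26.0 = 5.10 rad/s; ζ = 1.61/(2·5.10) = 0.158.
Overshoot: exp(−π·0.158/√(1−0.158²)) = 0.605, i.e. 60.5%.

%OS ≈ 60.5%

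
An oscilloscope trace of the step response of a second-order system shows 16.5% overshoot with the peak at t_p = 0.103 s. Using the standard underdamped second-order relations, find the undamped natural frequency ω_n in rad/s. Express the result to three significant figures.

ω_n ≈ 35.2 rad/s

From the overshoot, ζ = −ln(OS)/√(π²+ln²(OS)) = 0.498.
t_p = π/ω_d ⇒ ω_d = 30.5 rad/s; then ω_n = ω_d/√(1−ζ²) = 35.2 rad/s.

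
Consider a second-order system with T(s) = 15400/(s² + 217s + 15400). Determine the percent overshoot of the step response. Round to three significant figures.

Matching coefficients with s² + 2ζω_n s + ω_n² gives ω_n² = 15400 ⇒ ω_n = 124 rad/s, and ζ = 217/(2ω_n) = 0.874.
%OS = 100·exp(−πζ/√(1−ζ²)) = 0.349%.

%OS ≈ 0.349%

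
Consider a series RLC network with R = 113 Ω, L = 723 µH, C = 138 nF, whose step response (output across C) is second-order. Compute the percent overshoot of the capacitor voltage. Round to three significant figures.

%OS ≈ 1.98%

For a series RLC circuit (capacitor voltage as output), ω_n = 1/√(LC) = 1/√(723 µH · 138 nF) = 100000 rad/s.
ζ = (R/2)·√(C/L) = (113/2)·√(138 nF/723 µH) = 0.781.
Overshoot: exp(−π·0.781/√(1−0.781²)) = 0.0198, i.e. 1.98%.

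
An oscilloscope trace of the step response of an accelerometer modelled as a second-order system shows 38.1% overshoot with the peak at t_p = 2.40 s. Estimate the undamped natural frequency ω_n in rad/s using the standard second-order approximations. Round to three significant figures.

ω_n ≈ 1.37 rad/s

From the overshoot, ζ = −ln(OS)/√(π²+ln²(OS)) = 0.294.
t_p = π/ω_d ⇒ ω_d = 1.31 rad/s; then ω_n = ω_d/√(1−ζ²) = 1.37 rad/s.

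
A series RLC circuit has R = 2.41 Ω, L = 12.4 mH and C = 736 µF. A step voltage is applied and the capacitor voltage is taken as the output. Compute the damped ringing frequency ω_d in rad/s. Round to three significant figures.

For a series RLC circuit (capacitor voltage as output), ω_n = 1/√(LC) = 1/√(12.4 mH · 736 µF) = 331 rad/s.
ζ = (R/2)·√(C/L) = (2.41/2)·√(736 µF/12.4 mH) = 0.294.
ω_d = 331·√(1 − 0.294²) = 316 rad/s.

ω_d ≈ 316 rad/s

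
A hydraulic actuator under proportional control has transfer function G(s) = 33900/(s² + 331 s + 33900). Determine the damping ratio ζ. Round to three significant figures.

ζ ≈ 0.899

ω_n = √33900 = 184 rad/s; ζ = 331/(2·184) = 0.899.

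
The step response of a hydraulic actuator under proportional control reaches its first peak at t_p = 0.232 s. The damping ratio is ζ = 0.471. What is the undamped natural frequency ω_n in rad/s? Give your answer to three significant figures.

ω_n ≈ 15.4 rad/s

Peak time t_p = π/ω_d, so ω_d = π/t_p = π/0.232 = 13.5 rad/s.
ω_n = ω_d/√(1−ζ²) = 13.5/√0.778 = 15.4 rad/s.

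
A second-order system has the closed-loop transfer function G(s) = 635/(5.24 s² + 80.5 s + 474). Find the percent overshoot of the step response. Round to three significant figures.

Dividing through by 5.24: denominator becomes s² + 15.36 s + 90.46.
So ω_n = √90.46 = 9.51 rad/s and ζ = 15.36/(2·9.51) = 0.808.
Overshoot: exp(−π·0.808/√(1−0.808²)) = 0.0135, i.e. 1.35%.

%OS ≈ 1.35%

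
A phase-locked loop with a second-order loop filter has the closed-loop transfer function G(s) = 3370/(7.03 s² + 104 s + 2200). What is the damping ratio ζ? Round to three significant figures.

ζ ≈ 0.418

Dividing through by 7.03: denominator becomes s² + 14.79 s + 312.9.
So ω_n = √312.9 = 17.7 rad/s and ζ = 14.79/(2·17.7) = 0.418.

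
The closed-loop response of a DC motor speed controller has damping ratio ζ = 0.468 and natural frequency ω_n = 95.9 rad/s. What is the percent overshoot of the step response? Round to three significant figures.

%OS ≈ 18.9%

For an underdamped second-order system, %OS = 100·exp(−πζ/√(1−ζ²)).
πζ/√(1−ζ²) = π·0.468/√(1−0.219) = 1.664, so %OS = 100·e^(−1.664) = 18.9%.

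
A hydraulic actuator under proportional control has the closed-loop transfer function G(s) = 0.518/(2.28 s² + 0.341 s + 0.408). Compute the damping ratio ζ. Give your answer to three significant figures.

Dividing through by 2.28: denominator becomes s² + 0.1496 s + 0.1789.
So ω_n = √0.1789 = 0.423 rad/s and ζ = 0.1496/(2·0.423) = 0.177.

ζ ≈ 0.177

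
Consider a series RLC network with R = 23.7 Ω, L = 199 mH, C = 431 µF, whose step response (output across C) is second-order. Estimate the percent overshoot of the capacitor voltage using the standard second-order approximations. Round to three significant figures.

For a series RLC circuit (capacitor voltage as output), ω_n = 1/√(LC) = 1/√(199 mH · 431 µF) = 108 rad/s.
ζ = (R/2)·√(C/L) = (23.7/2)·√(431 µF/199 mH) = 0.551.
%OS = 100·exp(−πζ/√(1−ζ²)) = 12.5%.

%OS ≈ 12.5%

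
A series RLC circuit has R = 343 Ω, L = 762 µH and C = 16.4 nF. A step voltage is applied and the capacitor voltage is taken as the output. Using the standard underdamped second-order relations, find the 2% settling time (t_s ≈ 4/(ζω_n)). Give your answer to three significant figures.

t_s ≈ 0.0000178 s

For a series RLC circuit (capacitor voltage as output), ω_n = 1/√(LC) = 1/√(762 µH · 16.4 nF) = 283000 rad/s.
ζ = (R/2)·√(C/L) = (343/2)·√(16.4 nF/762 µH) = 0.796.
t_s ≈ 4/(ζω_n) = 0.0000178 s.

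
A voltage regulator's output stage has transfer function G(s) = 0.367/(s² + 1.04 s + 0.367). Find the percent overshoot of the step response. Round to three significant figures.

%OS ≈ 0.522%

Matching coefficients with s² + 2ζω_n s + ω_n² gives ω_n² = 0.367 ⇒ ω_n = 0.606 rad/s, and ζ = 1.04/(2ω_n) = 0.858.
%OS = 100·exp(−πζ/√(1−ζ²)) = 0.522%.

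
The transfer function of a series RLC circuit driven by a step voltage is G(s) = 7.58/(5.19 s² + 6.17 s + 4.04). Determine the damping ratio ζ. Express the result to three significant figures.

ζ ≈ 0.674

Dividing through by 5.19: denominator becomes s² + 1.189 s + 0.7784.
So ω_n = √0.7784 = 0.882 rad/s and ζ = 1.189/(2·0.882) = 0.674.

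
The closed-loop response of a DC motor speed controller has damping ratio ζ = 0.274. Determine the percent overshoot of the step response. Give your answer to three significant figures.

%OS ≈ 40.9%

For an underdamped second-order system, %OS = 100·exp(−πζ/√(1−ζ²)).
πζ/√(1−ζ²) = π·0.274/√(1−0.0751) = 0.8951, so %OS = 100·e^(−0.8951) = 40.9%.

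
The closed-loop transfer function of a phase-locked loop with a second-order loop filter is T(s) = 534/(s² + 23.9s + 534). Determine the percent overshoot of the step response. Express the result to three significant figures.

Comparing the denominator to s² + 2ζω_n s + ω_n²: ω_n = √534 = 23.1 rad/s, and 2ζω_n = 23.9 so ζ = 23.9/(2·23.1) = 0.517.
%OS = 100·exp(−πζ/√(1−ζ²)) = 15.0%.

%OS ≈ 15.0%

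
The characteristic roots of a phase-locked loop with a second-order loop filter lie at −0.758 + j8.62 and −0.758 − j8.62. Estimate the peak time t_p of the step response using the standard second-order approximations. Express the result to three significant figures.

t_p ≈ 0.364 s

t_p = π/ω_d with ω_d = 8.62 (the imaginary part), so t_p = 0.364 s.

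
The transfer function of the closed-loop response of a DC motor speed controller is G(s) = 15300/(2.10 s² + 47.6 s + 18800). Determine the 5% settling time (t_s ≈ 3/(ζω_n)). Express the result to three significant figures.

t_s ≈ 0.265 s

Dividing through by 2.10: denominator becomes s² + 22.67 s + 8952.
So ω_n = √8952 = 94.6 rad/s and ζ = 22.67/(2·94.6) = 0.120.
t_s ≈ 3/(ζω_n) = 0.265 s.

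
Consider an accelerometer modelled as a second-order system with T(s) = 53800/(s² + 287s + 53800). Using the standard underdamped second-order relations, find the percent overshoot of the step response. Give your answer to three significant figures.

%OS ≈ 8.43%

Comparing the denominator to s² + 2ζω_n s + ω_n²: ω_n = √53800 = 232 rad/s, and 2ζω_n = 287 so ζ = 287/(2·232) = 0.619.
%OS = 100·exp(−πζ/√(1−ζ²)) = 8.43%.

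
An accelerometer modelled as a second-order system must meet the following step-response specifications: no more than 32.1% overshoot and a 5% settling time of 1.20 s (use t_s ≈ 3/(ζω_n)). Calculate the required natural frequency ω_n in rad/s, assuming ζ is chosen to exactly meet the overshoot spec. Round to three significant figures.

ζ = −ln(OS)/√(π² + (ln OS)²). With OS = 0.321, ln OS = −1.136 and ζ = 1.136/3.341 = 0.340.
Then ω_n = 3/(ζ t_s) = 3/(0.340 × 1.20) = 7.35 rad/s.

ω_n ≈ 7.35 rad/s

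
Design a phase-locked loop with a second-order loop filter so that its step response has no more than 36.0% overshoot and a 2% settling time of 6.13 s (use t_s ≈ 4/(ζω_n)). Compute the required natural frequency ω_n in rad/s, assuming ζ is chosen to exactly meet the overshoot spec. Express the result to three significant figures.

ζ = −ln(OS)/√(π² + (ln OS)²). With OS = 0.360, ln OS = −1.022 and ζ = 1.022/3.304 = 0.309.
Then ω_n = 4/(ζ t_s) = 4/(0.309 × 6.13) = 2.11 rad/s.

ω_n ≈ 2.11 rad/s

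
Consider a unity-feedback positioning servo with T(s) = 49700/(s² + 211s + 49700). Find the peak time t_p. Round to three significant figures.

t_p ≈ 0.0160 s

ω_n = √49700 = 223 rad/s; ζ = 211/(2·223) = 0.473.
The damped frequency ω_d = ω_n√(1−ζ²) = 196 rad/s. Then t_p = π/ω_d = 0.0160 s.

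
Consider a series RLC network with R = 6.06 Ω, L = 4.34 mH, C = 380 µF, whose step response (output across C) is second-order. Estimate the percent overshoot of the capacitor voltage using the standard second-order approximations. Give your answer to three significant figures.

%OS ≈ 0.173%

For a series RLC circuit (capacitor voltage as output), ω_n = 1/√(LC) = 1/√(4.34 mH · 380 µF) = 779 rad/s.
ζ = (R/2)·√(C/L) = (6.06/2)·√(380 µF/4.34 mH) = 0.897.
%OS = 100 e^{−πζ/√(1−ζ²)} with ζ = 0.897 gives 0.173%.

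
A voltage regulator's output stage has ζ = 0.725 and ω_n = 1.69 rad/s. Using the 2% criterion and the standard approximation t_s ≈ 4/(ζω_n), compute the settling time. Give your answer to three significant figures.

t_s ≈ 3.26 s

t_s ≈ 4/(ζω_n) = 4/(0.725 × 1.69) = 3.26 s.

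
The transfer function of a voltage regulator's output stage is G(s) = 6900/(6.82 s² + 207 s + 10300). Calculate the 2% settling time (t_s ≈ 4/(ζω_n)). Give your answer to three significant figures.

Dividing through by 6.82: denominator becomes s² + 30.35 s + 1510.
So ω_n = √1510 = 38.9 rad/s and ζ = 30.35/(2·38.9) = 0.391.
t_s ≈ 4/(ζω_n) = 0.264 s.

t_s ≈ 0.264 s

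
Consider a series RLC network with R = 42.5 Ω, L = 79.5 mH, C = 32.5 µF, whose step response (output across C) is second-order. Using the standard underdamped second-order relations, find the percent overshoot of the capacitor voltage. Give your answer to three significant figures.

For a series RLC circuit (capacitor voltage as output), ω_n = 1/√(LC) = 1/√(79.5 mH · 32.5 µF) = 622 rad/s.
ζ = (R/2)·√(C/L) = (42.5/2)·√(32.5 µF/79.5 mH) = 0.430.
Overshoot: exp(−π·0.430/√(1−0.430²)) = 0.224, i.e. 22.4%.

%OS ≈ 22.4%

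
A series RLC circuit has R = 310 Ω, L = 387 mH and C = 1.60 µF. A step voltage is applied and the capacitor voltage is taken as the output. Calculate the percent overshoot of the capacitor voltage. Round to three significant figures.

For a series RLC circuit (capacitor voltage as output), ω_n = 1/√(LC) = 1/√(387 mH · 1.60 µF) = 1270 rad/s.
ζ = (R/2)·√(C/L) = (310/2)·√(1.60 µF/387 mH) = 0.315.
Overshoot: exp(−π·0.315/√(1−0.315²)) = 0.352, i.e. 35.2%.

%OS ≈ 35.2%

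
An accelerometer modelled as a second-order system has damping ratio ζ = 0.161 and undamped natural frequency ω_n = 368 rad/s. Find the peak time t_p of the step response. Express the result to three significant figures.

The damped frequency is ω_d = ω_n√(1−ζ²) = 368·√(1−0.0259) = 363 rad/s.
Peak time t_p = π/ω_d = π/363 = 0.00865 s.

t_p ≈ 0.00865 s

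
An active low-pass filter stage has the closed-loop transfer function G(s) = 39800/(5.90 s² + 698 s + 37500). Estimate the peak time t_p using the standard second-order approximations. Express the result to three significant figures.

Dividing through by 5.90: denominator becomes s² + 118.3 s + 6356.
So ω_n = √6356 = 79.7 rad/s and ζ = 118.3/(2·79.7) = 0.742.
The damped frequency ω_d = ω_n√(1−ζ²) = 53.5 rad/s. t_p = π/ω_d = 0.0588 s.

t_p ≈ 0.0588 s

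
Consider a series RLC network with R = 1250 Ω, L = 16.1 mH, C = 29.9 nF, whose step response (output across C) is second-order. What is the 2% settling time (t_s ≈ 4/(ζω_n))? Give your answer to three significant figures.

t_s ≈ 0.000103 s

For a series RLC circuit (capacitor voltage as output), ω_n = 1/√(LC) = 1/√(16.1 mH · 29.9 nF) = 45600 rad/s.
ζ = (R/2)·√(C/L) = (1250/2)·√(29.9 nF/16.1 mH) = 0.852.
t_s ≈ 4/(ζω_n) = 0.000103 s.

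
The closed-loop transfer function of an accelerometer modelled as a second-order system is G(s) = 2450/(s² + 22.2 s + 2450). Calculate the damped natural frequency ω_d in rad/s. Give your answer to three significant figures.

ω_n = √2450 = 49.5 rad/s; ζ = 22.2/(2·49.5) = 0.224.
ω_d = ω_n√(1−ζ²) = 48.2 rad/s.

ω_d ≈ 48.2 rad/s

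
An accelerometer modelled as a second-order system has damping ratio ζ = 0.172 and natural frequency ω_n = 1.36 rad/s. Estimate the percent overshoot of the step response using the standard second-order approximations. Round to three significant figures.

%OS ≈ 57.8%

For an underdamped second-order system, %OS = 100·exp(−πζ/√(1−ζ²)).
πζ/√(1−ζ²) = π·0.172/√(1−0.0296) = 0.5485, so %OS = 100·e^(−0.5485) = 57.8%.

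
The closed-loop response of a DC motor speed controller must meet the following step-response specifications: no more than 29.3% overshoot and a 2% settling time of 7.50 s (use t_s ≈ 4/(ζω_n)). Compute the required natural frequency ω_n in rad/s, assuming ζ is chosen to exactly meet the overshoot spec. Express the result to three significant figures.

ω_n ≈ 1.47 rad/s

From %OS = 100·exp(−πζ/√(1−ζ²)), invert to get ζ = −ln(OS)/√(π² + ln²(OS)) with OS = 0.293.
−ln 0.293 = 1.228, so ζ = 1.228/√(π² + 1.507) = 0.364.
Then ω_n = 4/(ζ t_s) = 4/(0.364 × 7.50) = 1.47 rad/s.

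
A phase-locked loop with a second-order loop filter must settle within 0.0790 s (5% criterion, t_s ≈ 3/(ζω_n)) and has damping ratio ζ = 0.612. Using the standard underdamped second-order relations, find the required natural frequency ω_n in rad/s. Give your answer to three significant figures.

Rearranging t_s ≈ 3/(ζω_n) gives ω_n = 3/(ζ·t_s) = 3/(0.612 × 0.0790) = 62.1 rad/s.

ω_n ≈ 62.1 rad/s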